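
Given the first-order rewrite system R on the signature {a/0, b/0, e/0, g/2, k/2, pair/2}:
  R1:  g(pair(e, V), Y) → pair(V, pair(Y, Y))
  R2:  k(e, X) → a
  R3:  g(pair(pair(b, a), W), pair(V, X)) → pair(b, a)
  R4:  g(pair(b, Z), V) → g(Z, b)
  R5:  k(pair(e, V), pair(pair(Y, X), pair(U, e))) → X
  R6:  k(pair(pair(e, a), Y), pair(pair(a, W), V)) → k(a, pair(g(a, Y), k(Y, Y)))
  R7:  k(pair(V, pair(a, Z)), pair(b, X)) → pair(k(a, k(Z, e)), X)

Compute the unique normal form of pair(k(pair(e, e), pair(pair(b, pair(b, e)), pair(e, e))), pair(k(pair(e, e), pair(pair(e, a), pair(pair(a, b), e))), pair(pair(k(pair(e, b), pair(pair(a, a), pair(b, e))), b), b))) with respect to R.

pair(pair(b, e), pair(a, pair(pair(a, b), b)))

1. pair(k(pair(e, e), pair(pair(b, pair(b, e)), pair(e, e))), pair(k(pair(e, e), pair(pair(e, a), pair(pair(a, b), e))), pair(pair(k(pair(e, b), pair(pair(a, a), pair(b, e))), b), b)))  →  pair(pair(b, e), pair(k(pair(e, e), pair(pair(e, a), pair(pair(a, b), e))), pair(pair(k(pair(e, b), pair(pair(a, a), pair(b, e))), b), b)))   [R5 at 1]
2. pair(pair(b, e), pair(k(pair(e, e), pair(pair(e, a), pair(pair(a, b), e))), pair(pair(k(pair(e, b), pair(pair(a, a), pair(b, e))), b), b)))  →  pair(pair(b, e), pair(a, pair(pair(k(pair(e, b), pair(pair(a, a), pair(b, e))), b), b)))   [R5 at 2.1]
3. pair(pair(b, e), pair(a, pair(pair(k(pair(e, b), pair(pair(a, a), pair(b, e))), b), b)))  →  pair(pair(b, e), pair(a, pair(pair(a, b), b)))   [R5 at 2.2.1.1]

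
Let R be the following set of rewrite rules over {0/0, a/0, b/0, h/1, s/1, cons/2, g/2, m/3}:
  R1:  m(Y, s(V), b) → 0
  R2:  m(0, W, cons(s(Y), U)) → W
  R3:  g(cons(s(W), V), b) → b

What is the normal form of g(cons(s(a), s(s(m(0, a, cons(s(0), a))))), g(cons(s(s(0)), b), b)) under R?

b

1. g(cons(s(a), s(s(m(0, a, cons(s(0), a))))), g(cons(s(s(0)), b), b))  →  g(cons(s(a), s(s(a))), g(cons(s(s(0)), b), b))   [R2 at 1.2.1.1]
2. g(cons(s(a), s(s(a))), g(cons(s(s(0)), b), b))  →  g(cons(s(a), s(s(a))), b)   [R3 at 2]
3. g(cons(s(a), s(s(a))), b)  →  b   [R3 at ε]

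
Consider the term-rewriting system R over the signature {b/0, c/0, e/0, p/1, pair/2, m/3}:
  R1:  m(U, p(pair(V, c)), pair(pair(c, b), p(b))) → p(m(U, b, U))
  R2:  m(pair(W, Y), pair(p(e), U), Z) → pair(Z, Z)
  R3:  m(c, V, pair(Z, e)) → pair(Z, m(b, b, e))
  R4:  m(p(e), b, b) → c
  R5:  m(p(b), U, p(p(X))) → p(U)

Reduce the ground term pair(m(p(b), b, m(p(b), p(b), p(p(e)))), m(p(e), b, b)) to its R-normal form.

pair(p(b), c)

1. pair(m(p(b), b, m(p(b), p(b), p(p(e)))), m(p(e), b, b))  →  pair(m(p(b), b, p(p(b))), m(p(e), b, b))   [R5 at 1.3]
2. pair(m(p(b), b, p(p(b))), m(p(e), b, b))  →  pair(p(b), m(p(e), b, b))   [R5 at 1]
3. pair(p(b), m(p(e), b, b))  →  pair(p(b), c)   [R4 at 2]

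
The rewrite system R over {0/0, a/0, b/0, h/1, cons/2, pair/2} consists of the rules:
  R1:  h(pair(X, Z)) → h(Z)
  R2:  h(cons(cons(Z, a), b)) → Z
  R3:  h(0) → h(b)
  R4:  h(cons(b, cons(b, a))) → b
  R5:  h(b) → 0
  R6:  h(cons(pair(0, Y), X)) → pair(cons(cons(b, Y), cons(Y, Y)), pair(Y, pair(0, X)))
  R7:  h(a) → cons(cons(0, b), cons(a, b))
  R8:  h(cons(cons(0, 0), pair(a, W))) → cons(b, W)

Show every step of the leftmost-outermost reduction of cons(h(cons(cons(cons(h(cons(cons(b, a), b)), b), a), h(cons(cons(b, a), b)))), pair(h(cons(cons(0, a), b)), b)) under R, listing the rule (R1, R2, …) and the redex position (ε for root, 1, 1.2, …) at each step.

cons(cons(b, b), pair(0, b))

1. cons(h(cons(cons(cons(h(cons(cons(b, a), b)), b), a), h(cons(cons(b, a), b)))), pair(h(cons(cons(0, a), b)), b))  →  cons(h(cons(cons(cons(b, b), a), h(cons(cons(b, a), b)))), pair(h(cons(cons(0, a), b)), b))   [R2 at 1.1.1.1.1]
2. cons(h(cons(cons(cons(b, b), a), h(cons(cons(b, a), b)))), pair(h(cons(cons(0, a), b)), b))  →  cons(h(cons(cons(cons(b, b), a), b)), pair(h(cons(cons(0, a), b)), b))   [R2 at 1.1.2]
3. cons(h(cons(cons(cons(b, b), a), b)), pair(h(cons(cons(0, a), b)), b))  →  cons(cons(b, b), pair(h(cons(cons(0, a), b)), b))   [R2 at 1]
4. cons(cons(b, b), pair(h(cons(cons(0, a), b)), b))  →  cons(cons(b, b), pair(0, b))   [R2 at 2.1]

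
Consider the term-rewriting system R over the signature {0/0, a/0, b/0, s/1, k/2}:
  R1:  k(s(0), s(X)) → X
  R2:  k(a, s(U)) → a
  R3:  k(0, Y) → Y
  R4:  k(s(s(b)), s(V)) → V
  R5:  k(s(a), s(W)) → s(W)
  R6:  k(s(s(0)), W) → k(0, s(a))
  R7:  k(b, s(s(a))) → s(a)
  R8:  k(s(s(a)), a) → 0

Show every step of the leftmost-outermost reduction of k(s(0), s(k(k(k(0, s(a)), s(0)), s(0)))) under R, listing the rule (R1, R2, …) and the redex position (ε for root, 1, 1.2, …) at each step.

0

1. k(s(0), s(k(k(k(0, s(a)), s(0)), s(0))))  →  k(k(k(0, s(a)), s(0)), s(0))   [R1 at ε]
2. k(k(k(0, s(a)), s(0)), s(0))  →  k(k(s(a), s(0)), s(0))   [R3 at 1.1]
3. k(k(s(a), s(0)), s(0))  →  k(s(0), s(0))   [R5 at 1]
4. k(s(0), s(0))  →  0   [R1 at ε]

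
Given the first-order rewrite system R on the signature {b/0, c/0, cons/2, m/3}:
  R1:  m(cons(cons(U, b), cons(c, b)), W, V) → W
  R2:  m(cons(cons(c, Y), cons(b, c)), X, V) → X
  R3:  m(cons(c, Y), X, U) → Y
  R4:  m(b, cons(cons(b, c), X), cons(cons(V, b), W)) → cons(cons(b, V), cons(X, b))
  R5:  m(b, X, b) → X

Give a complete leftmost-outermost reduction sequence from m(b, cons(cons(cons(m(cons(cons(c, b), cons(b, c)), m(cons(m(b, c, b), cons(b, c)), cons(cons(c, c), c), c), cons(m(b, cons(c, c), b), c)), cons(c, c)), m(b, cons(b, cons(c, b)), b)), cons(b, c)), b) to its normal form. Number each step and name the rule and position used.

1. m(b, cons(cons(cons(m(cons(cons(c, b), cons(b, c)), m(cons(m(b, c, b), cons(b, c)), cons(cons(c, c), c), c), cons(m(b, cons(c, c), b), c)), cons(c, c)), m(b, cons(b, cons(c, b)), b)), cons(b, c)), b)  →  cons(cons(cons(m(cons(cons(c, b), cons(b, c)), m(cons(m(b, c, b), cons(b, c)), cons(cons(c, c), c), c), cons(m(b, cons(c, c), b), c)), cons(c, c)), m(b, cons(b, cons(c, b)), b)), cons(b, c))   [R5 at ε]
2. cons(cons(cons(m(cons(cons(c, b), cons(b, c)), m(cons(m(b, c, b), cons(b, c)), cons(cons(c, c), c), c), cons(m(b, cons(c, c), b), c)), cons(c, c)), m(b, cons(b, cons(c, b)), b)), cons(b, c))  →  cons(cons(cons(m(cons(m(b, c, b), cons(b, c)), cons(cons(c, c), c), c), cons(c, c)), m(b, cons(b, cons(c, b)), b)), cons(b, c))   [R2 at 1.1.1]
3. cons(cons(cons(m(cons(m(b, c, b), cons(b, c)), cons(cons(c, c), c), c), cons(c, c)), m(b, cons(b, cons(c, b)), b)), cons(b, c))  →  cons(cons(cons(m(cons(c, cons(b, c)), cons(cons(c, c), c), c), cons(c, c)), m(b, cons(b, cons(c, b)), b)), cons(b, c))   [R5 at 1.1.1.1.1]
4. cons(cons(cons(m(cons(c, cons(b, c)), cons(cons(c, c), c), c), cons(c, c)), m(b, cons(b, cons(c, b)), b)), cons(b, c))  →  cons(cons(cons(cons(b, c), cons(c, c)), m(b, cons(b, cons(c, b)), b)), cons(b, c))   [R3 at 1.1.1]
5. cons(cons(cons(cons(b, c), cons(c, c)), m(b, cons(b, cons(c, b)), b)), cons(b, c))  →  cons(cons(cons(cons(b, c), cons(c, c)), cons(b, cons(c, b))), cons(b, c))   [R5 at 1.2]

cons(cons(cons(cons(b, c), cons(c, c)), cons(b, cons(c, b))), cons(b, c))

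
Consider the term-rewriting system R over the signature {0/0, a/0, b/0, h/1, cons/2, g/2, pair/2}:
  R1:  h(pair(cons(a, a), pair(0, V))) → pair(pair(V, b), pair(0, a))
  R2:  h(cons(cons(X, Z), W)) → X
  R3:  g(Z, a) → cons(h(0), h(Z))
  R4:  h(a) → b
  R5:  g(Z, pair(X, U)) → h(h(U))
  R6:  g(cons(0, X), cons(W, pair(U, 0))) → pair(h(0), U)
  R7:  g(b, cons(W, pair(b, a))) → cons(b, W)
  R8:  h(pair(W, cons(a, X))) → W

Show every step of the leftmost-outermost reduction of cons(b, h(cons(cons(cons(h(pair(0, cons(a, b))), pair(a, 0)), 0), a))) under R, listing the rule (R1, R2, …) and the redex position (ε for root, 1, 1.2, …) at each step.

cons(b, cons(0, pair(a, 0)))

1. cons(b, h(cons(cons(cons(h(pair(0, cons(a, b))), pair(a, 0)), 0), a)))  →  cons(b, cons(h(pair(0, cons(a, b))), pair(a, 0)))   [R2 at 2]
2. cons(b, cons(h(pair(0, cons(a, b))), pair(a, 0)))  →  cons(b, cons(0, pair(a, 0)))   [R8 at 2.1]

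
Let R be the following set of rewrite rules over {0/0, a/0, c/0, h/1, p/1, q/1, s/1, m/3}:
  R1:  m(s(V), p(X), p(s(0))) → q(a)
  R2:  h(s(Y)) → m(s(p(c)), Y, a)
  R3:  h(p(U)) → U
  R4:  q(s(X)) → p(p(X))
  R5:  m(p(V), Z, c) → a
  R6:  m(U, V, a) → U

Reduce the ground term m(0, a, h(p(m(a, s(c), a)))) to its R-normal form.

0

1. m(0, a, h(p(m(a, s(c), a))))  →  m(0, a, m(a, s(c), a))   [R3 at 3]
2. m(0, a, m(a, s(c), a))  →  m(0, a, a)   [R6 at 3]
3. m(0, a, a)  →  0   [R6 at ε]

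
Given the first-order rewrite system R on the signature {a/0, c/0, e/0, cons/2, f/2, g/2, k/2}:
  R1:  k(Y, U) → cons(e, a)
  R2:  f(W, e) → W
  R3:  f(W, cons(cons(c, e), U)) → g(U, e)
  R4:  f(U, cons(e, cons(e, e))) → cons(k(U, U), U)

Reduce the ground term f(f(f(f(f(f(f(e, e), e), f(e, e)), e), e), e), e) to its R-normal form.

e

1. f(f(f(f(f(f(f(e, e), e), f(e, e)), e), e), e), e)  →  f(f(f(f(f(f(e, e), e), f(e, e)), e), e), e)   [R2 at ε]
2. f(f(f(f(f(f(e, e), e), f(e, e)), e), e), e)  →  f(f(f(f(f(e, e), e), f(e, e)), e), e)   [R2 at ε]
3. f(f(f(f(f(e, e), e), f(e, e)), e), e)  →  f(f(f(f(e, e), e), f(e, e)), e)   [R2 at ε]
4. f(f(f(f(e, e), e), f(e, e)), e)  →  f(f(f(e, e), e), f(e, e))   [R2 at ε]
5. f(f(f(e, e), e), f(e, e))  →  f(f(e, e), f(e, e))   [R2 at 1]
6. f(f(e, e), f(e, e))  →  f(e, f(e, e))   [R2 at 1]
7. f(e, f(e, e))  →  f(e, e)   [R2 at 2]
8. f(e, e)  →  e   [R2 at ε]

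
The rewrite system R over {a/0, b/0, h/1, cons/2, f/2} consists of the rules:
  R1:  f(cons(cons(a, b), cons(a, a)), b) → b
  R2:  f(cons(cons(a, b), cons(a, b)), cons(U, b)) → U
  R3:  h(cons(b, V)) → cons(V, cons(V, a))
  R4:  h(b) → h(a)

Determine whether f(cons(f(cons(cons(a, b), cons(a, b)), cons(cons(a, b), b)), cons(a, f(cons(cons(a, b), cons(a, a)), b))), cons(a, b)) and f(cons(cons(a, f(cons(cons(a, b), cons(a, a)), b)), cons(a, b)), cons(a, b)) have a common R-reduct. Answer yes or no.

Reduce t₁ = f(cons(f(cons(cons(a, b), cons(a, b)), cons(cons(a, b), b)), cons(a, f(cons(cons(a, b), cons(a, a)), b))), cons(a, b)):
1. f(cons(f(cons(cons(a, b), cons(a, b)), cons(cons(a, b), b)), cons(a, f(cons(cons(a, b), cons(a, a)), b))), cons(a, b))  →  f(cons(cons(a, b), cons(a, f(cons(cons(a, b), cons(a, a)), b))), cons(a, b))   [R2 at 1.1]
2. f(cons(cons(a, b), cons(a, f(cons(cons(a, b), cons(a, a)), b))), cons(a, b))  →  f(cons(cons(a, b), cons(a, b)), cons(a, b))   [R1 at 1.2.2]
3. f(cons(cons(a, b), cons(a, b)), cons(a, b))  →  a   [R2 at ε]

Reduce t₂ = f(cons(cons(a, f(cons(cons(a, b), cons(a, a)), b)), cons(a, b)), cons(a, b)):
1. f(cons(cons(a, f(cons(cons(a, b), cons(a, a)), b)), cons(a, b)), cons(a, b))  →  f(cons(cons(a, b), cons(a, b)), cons(a, b))   [R1 at 1.1.2]
2. f(cons(cons(a, b), cons(a, b)), cons(a, b))  →  a   [R2 at ε]

yes — NF(t₁) = a, NF(t₂) = a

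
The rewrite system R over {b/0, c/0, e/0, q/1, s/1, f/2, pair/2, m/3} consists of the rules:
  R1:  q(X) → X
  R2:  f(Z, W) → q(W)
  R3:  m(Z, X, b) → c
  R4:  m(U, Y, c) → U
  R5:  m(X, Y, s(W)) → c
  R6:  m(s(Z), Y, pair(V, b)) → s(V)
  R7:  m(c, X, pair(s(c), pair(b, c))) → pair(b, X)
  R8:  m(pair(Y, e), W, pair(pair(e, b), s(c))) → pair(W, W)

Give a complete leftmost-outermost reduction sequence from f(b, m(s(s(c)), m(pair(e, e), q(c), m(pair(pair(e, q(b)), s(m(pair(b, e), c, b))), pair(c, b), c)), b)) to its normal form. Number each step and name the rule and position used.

c

1. f(b, m(s(s(c)), m(pair(e, e), q(c), m(pair(pair(e, q(b)), s(m(pair(b, e), c, b))), pair(c, b), c)), b))  →  q(m(s(s(c)), m(pair(e, e), q(c), m(pair(pair(e, q(b)), s(m(pair(b, e), c, b))), pair(c, b), c)), b))   [R2 at ε]
2. q(m(s(s(c)), m(pair(e, e), q(c), m(pair(pair(e, q(b)), s(m(pair(b, e), c, b))), pair(c, b), c)), b))  →  m(s(s(c)), m(pair(e, e), q(c), m(pair(pair(e, q(b)), s(m(pair(b, e), c, b))), pair(c, b), c)), b)   [R1 at ε]
3. m(s(s(c)), m(pair(e, e), q(c), m(pair(pair(e, q(b)), s(m(pair(b, e), c, b))), pair(c, b), c)), b)  →  c   [R3 at ε]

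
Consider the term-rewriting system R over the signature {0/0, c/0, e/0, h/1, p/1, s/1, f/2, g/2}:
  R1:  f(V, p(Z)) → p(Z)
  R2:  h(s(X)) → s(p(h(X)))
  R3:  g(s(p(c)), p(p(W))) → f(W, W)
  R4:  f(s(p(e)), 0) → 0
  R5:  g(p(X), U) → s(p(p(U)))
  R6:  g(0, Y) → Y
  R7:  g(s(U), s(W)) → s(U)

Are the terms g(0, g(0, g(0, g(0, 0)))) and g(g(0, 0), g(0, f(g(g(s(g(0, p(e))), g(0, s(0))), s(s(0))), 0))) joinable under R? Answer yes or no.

yes — NF(t₁) = 0, NF(t₂) = 0

Reduce t₁ = g(0, g(0, g(0, g(0, 0)))):
1. g(0, g(0, g(0, g(0, 0))))  →  g(0, g(0, g(0, 0)))   [R6 at ε]
2. g(0, g(0, g(0, 0)))  →  g(0, g(0, 0))   [R6 at ε]
3. g(0, g(0, 0))  →  g(0, 0)   [R6 at ε]
4. g(0, 0)  →  0   [R6 at ε]

Reduce t₂ = g(g(0, 0), g(0, f(g(g(s(g(0, p(e))), g(0, s(0))), s(s(0))), 0))):
1. g(g(0, 0), g(0, f(g(g(s(g(0, p(e))), g(0, s(0))), s(s(0))), 0)))  →  g(0, g(0, f(g(g(s(g(0, p(e))), g(0, s(0))), s(s(0))), 0)))   [R6 at 1]
2. g(0, g(0, f(g(g(s(g(0, p(e))), g(0, s(0))), s(s(0))), 0)))  →  g(0, f(g(g(s(g(0, p(e))), g(0, s(0))), s(s(0))), 0))   [R6 at ε]
3. g(0, f(g(g(s(g(0, p(e))), g(0, s(0))), s(s(0))), 0))  →  f(g(g(s(g(0, p(e))), g(0, s(0))), s(s(0))), 0)   [R6 at ε]
4. f(g(g(s(g(0, p(e))), g(0, s(0))), s(s(0))), 0)  →  f(g(g(s(p(e)), g(0, s(0))), s(s(0))), 0)   [R6 at 1.1.1.1]
5. f(g(g(s(p(e)), g(0, s(0))), s(s(0))), 0)  →  f(g(g(s(p(e)), s(0)), s(s(0))), 0)   [R6 at 1.1.2]
6. f(g(g(s(p(e)), s(0)), s(s(0))), 0)  →  f(g(s(p(e)), s(s(0))), 0)   [R7 at 1.1]
7. f(g(s(p(e)), s(s(0))), 0)  →  f(s(p(e)), 0)   [R7 at 1]
8. f(s(p(e)), 0)  →  0   [R4 at ε]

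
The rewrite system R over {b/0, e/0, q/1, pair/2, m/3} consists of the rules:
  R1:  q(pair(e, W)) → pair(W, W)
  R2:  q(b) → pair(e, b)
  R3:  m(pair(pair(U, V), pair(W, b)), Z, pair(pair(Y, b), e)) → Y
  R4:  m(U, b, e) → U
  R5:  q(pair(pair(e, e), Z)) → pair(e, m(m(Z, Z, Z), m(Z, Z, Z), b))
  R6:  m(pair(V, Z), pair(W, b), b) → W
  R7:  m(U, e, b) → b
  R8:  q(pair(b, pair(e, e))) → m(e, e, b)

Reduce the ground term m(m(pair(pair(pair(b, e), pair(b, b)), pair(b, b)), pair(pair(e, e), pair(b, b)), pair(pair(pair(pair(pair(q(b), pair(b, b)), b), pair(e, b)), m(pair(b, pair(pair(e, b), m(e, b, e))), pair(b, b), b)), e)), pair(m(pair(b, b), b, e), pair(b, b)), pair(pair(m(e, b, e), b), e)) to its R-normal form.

1. m(m(pair(pair(pair(b, e), pair(b, b)), pair(b, b)), pair(pair(e, e), pair(b, b)), pair(pair(pair(pair(pair(q(b), pair(b, b)), b), pair(e, b)), m(pair(b, pair(pair(e, b), m(e, b, e))), pair(b, b), b)), e)), pair(m(pair(b, b), b, e), pair(b, b)), pair(pair(m(e, b, e), b), e))  →  m(m(pair(pair(pair(b, e), pair(b, b)), pair(b, b)), pair(pair(e, e), pair(b, b)), pair(pair(pair(pair(pair(pair(e, b), pair(b, b)), b), pair(e, b)), m(pair(b, pair(pair(e, b), m(e, b, e))), pair(b, b), b)), e)), pair(m(pair(b, b), b, e), pair(b, b)), pair(pair(m(e, b, e), b), e))   [R2 at 1.3.1.1.1.1.1]
2. m(m(pair(pair(pair(b, e), pair(b, b)), pair(b, b)), pair(pair(e, e), pair(b, b)), pair(pair(pair(pair(pair(pair(e, b), pair(b, b)), b), pair(e, b)), m(pair(b, pair(pair(e, b), m(e, b, e))), pair(b, b), b)), e)), pair(m(pair(b, b), b, e), pair(b, b)), pair(pair(m(e, b, e), b), e))  →  m(m(pair(pair(pair(b, e), pair(b, b)), pair(b, b)), pair(pair(e, e), pair(b, b)), pair(pair(pair(pair(pair(pair(e, b), pair(b, b)), b), pair(e, b)), b), e)), pair(m(pair(b, b), b, e), pair(b, b)), pair(pair(m(e, b, e), b), e))   [R6 at 1.3.1.2]
3. m(m(pair(pair(pair(b, e), pair(b, b)), pair(b, b)), pair(pair(e, e), pair(b, b)), pair(pair(pair(pair(pair(pair(e, b), pair(b, b)), b), pair(e, b)), b), e)), pair(m(pair(b, b), b, e), pair(b, b)), pair(pair(m(e, b, e), b), e))  →  m(pair(pair(pair(pair(e, b), pair(b, b)), b), pair(e, b)), pair(m(pair(b, b), b, e), pair(b, b)), pair(pair(m(e, b, e), b), e))   [R3 at 1]
4. m(pair(pair(pair(pair(e, b), pair(b, b)), b), pair(e, b)), pair(m(pair(b, b), b, e), pair(b, b)), pair(pair(m(e, b, e), b), e))  →  m(e, b, e)   [R3 at ε]
5. m(e, b, e)  →  e   [R4 at ε]

e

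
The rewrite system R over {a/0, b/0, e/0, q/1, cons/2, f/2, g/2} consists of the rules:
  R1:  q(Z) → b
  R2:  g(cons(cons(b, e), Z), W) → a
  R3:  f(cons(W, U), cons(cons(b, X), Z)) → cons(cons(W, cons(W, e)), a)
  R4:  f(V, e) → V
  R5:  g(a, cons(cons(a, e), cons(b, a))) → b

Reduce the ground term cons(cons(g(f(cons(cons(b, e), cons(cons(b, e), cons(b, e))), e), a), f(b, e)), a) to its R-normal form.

cons(cons(a, b), a)

1. cons(cons(g(f(cons(cons(b, e), cons(cons(b, e), cons(b, e))), e), a), f(b, e)), a)  →  cons(cons(g(cons(cons(b, e), cons(cons(b, e), cons(b, e))), a), f(b, e)), a)   [R4 at 1.1.1]
2. cons(cons(g(cons(cons(b, e), cons(cons(b, e), cons(b, e))), a), f(b, e)), a)  →  cons(cons(a, f(b, e)), a)   [R2 at 1.1]
3. cons(cons(a, f(b, e)), a)  →  cons(cons(a, b), a)   [R4 at 1.2]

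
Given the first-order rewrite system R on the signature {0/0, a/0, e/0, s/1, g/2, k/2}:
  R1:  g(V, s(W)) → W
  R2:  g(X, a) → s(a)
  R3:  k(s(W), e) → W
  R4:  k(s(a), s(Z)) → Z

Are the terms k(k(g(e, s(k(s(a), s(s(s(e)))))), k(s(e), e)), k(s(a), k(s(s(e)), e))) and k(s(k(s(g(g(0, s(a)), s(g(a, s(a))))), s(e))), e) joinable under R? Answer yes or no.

Reduce t₁ = k(k(g(e, s(k(s(a), s(s(s(e)))))), k(s(e), e)), k(s(a), k(s(s(e)), e))):
1. k(k(g(e, s(k(s(a), s(s(s(e)))))), k(s(e), e)), k(s(a), k(s(s(e)), e)))  →  k(k(k(s(a), s(s(s(e)))), k(s(e), e)), k(s(a), k(s(s(e)), e)))   [R1 at 1.1]
2. k(k(k(s(a), s(s(s(e)))), k(s(e), e)), k(s(a), k(s(s(e)), e)))  →  k(k(s(s(e)), k(s(e), e)), k(s(a), k(s(s(e)), e)))   [R4 at 1.1]
3. k(k(s(s(e)), k(s(e), e)), k(s(a), k(s(s(e)), e)))  →  k(k(s(s(e)), e), k(s(a), k(s(s(e)), e)))   [R3 at 1.2]
4. k(k(s(s(e)), e), k(s(a), k(s(s(e)), e)))  →  k(s(e), k(s(a), k(s(s(e)), e)))   [R3 at 1]
5. k(s(e), k(s(a), k(s(s(e)), e)))  →  k(s(e), k(s(a), s(e)))   [R3 at 2.2]
6. k(s(e), k(s(a), s(e)))  →  k(s(e), e)   [R4 at 2]
7. k(s(e), e)  →  e   [R3 at ε]

Reduce t₂ = k(s(k(s(g(g(0, s(a)), s(g(a, s(a))))), s(e))), e):
1. k(s(k(s(g(g(0, s(a)), s(g(a, s(a))))), s(e))), e)  →  k(s(g(g(0, s(a)), s(g(a, s(a))))), s(e))   [R3 at ε]
2. k(s(g(g(0, s(a)), s(g(a, s(a))))), s(e))  →  k(s(g(a, s(a))), s(e))   [R1 at 1.1]
3. k(s(g(a, s(a))), s(e))  →  k(s(a), s(e))   [R1 at 1.1]
4. k(s(a), s(e))  →  e   [R4 at ε]

yes — NF(t₁) = e, NF(t₂) = e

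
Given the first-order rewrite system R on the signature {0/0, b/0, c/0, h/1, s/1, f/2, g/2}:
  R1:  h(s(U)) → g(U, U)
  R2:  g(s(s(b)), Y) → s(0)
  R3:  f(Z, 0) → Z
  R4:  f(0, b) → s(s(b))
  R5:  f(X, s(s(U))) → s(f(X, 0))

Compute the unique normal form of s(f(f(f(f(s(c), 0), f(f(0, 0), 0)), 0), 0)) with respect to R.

1. s(f(f(f(f(s(c), 0), f(f(0, 0), 0)), 0), 0))  →  s(f(f(f(s(c), 0), f(f(0, 0), 0)), 0))   [R3 at 1]
2. s(f(f(f(s(c), 0), f(f(0, 0), 0)), 0))  →  s(f(f(s(c), 0), f(f(0, 0), 0)))   [R3 at 1]
3. s(f(f(s(c), 0), f(f(0, 0), 0)))  →  s(f(s(c), f(f(0, 0), 0)))   [R3 at 1.1]
4. s(f(s(c), f(f(0, 0), 0)))  →  s(f(s(c), f(0, 0)))   [R3 at 1.2]
5. s(f(s(c), f(0, 0)))  →  s(f(s(c), 0))   [R3 at 1.2]
6. s(f(s(c), 0))  →  s(s(c))   [R3 at 1]

s(s(c))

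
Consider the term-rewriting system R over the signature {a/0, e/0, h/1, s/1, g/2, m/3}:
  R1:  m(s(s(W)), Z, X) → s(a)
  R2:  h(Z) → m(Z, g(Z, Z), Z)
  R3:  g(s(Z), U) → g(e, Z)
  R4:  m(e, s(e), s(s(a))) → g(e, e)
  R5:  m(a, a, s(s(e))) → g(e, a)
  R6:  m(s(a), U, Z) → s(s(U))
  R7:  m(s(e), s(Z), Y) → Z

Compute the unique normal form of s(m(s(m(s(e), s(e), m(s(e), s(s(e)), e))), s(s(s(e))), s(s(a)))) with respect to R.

1. s(m(s(m(s(e), s(e), m(s(e), s(s(e)), e))), s(s(s(e))), s(s(a))))  →  s(m(s(e), s(s(s(e))), s(s(a))))   [R7 at 1.1.1]
2. s(m(s(e), s(s(s(e))), s(s(a))))  →  s(s(s(e)))   [R7 at 1]

s(s(s(e)))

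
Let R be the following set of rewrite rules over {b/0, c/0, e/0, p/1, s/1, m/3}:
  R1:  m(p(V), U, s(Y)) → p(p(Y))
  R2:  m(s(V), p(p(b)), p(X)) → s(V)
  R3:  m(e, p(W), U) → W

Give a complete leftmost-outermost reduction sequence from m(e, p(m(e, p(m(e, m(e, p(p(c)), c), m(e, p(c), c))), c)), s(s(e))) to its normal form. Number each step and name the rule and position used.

c

1. m(e, p(m(e, p(m(e, m(e, p(p(c)), c), m(e, p(c), c))), c)), s(s(e)))  →  m(e, p(m(e, m(e, p(p(c)), c), m(e, p(c), c))), c)   [R3 at ε]
2. m(e, p(m(e, m(e, p(p(c)), c), m(e, p(c), c))), c)  →  m(e, m(e, p(p(c)), c), m(e, p(c), c))   [R3 at ε]
3. m(e, m(e, p(p(c)), c), m(e, p(c), c))  →  m(e, p(c), m(e, p(c), c))   [R3 at 2]
4. m(e, p(c), m(e, p(c), c))  →  c   [R3 at ε]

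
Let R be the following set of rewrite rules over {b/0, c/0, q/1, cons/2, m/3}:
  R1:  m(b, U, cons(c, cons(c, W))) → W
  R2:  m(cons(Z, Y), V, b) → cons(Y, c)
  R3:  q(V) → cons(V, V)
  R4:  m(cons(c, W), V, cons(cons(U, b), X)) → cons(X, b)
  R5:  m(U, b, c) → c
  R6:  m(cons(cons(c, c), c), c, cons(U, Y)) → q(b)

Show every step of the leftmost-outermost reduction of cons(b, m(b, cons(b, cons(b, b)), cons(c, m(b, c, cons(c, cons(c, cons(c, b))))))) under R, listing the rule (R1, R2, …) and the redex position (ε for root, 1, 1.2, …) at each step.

1. cons(b, m(b, cons(b, cons(b, b)), cons(c, m(b, c, cons(c, cons(c, cons(c, b)))))))  →  cons(b, m(b, cons(b, cons(b, b)), cons(c, cons(c, b))))   [R1 at 2.3.2]
2. cons(b, m(b, cons(b, cons(b, b)), cons(c, cons(c, b))))  →  cons(b, b)   [R1 at 2]

cons(b, b)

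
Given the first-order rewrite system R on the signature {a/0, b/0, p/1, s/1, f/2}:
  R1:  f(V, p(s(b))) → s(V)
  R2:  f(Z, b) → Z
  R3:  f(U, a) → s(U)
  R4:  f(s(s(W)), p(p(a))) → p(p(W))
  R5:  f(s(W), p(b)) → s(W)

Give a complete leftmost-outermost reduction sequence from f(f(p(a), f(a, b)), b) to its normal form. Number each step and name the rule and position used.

1. f(f(p(a), f(a, b)), b)  →  f(p(a), f(a, b))   [R2 at ε]
2. f(p(a), f(a, b))  →  f(p(a), a)   [R2 at 2]
3. f(p(a), a)  →  s(p(a))   [R3 at ε]

s(p(a))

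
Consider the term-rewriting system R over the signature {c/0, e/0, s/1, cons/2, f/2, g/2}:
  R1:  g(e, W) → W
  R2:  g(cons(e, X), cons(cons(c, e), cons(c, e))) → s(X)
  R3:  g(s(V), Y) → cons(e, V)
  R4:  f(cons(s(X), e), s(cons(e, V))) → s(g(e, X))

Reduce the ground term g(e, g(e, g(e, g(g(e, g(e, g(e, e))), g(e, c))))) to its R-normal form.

1. g(e, g(e, g(e, g(g(e, g(e, g(e, e))), g(e, c)))))  →  g(e, g(e, g(g(e, g(e, g(e, e))), g(e, c))))   [R1 at ε]
2. g(e, g(e, g(g(e, g(e, g(e, e))), g(e, c))))  →  g(e, g(g(e, g(e, g(e, e))), g(e, c)))   [R1 at ε]
3. g(e, g(g(e, g(e, g(e, e))), g(e, c)))  →  g(g(e, g(e, g(e, e))), g(e, c))   [R1 at ε]
4. g(g(e, g(e, g(e, e))), g(e, c))  →  g(g(e, g(e, e)), g(e, c))   [R1 at 1]
5. g(g(e, g(e, e)), g(e, c))  →  g(g(e, e), g(e, c))   [R1 at 1]
6. g(g(e, e), g(e, c))  →  g(e, g(e, c))   [R1 at 1]
7. g(e, g(e, c))  →  g(e, c)   [R1 at ε]
8. g(e, c)  →  c   [R1 at ε]

c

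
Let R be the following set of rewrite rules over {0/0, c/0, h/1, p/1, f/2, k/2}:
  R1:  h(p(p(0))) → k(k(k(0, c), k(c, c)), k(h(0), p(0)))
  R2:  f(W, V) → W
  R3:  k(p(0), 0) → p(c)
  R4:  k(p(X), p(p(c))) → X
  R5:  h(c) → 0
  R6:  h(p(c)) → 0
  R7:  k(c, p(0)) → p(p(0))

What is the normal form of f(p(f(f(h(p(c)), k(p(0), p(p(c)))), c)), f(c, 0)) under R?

p(0)

1. f(p(f(f(h(p(c)), k(p(0), p(p(c)))), c)), f(c, 0))  →  p(f(f(h(p(c)), k(p(0), p(p(c)))), c))   [R2 at ε]
2. p(f(f(h(p(c)), k(p(0), p(p(c)))), c))  →  p(f(h(p(c)), k(p(0), p(p(c)))))   [R2 at 1]
3. p(f(h(p(c)), k(p(0), p(p(c)))))  →  p(h(p(c)))   [R2 at 1]
4. p(h(p(c)))  →  p(0)   [R6 at 1]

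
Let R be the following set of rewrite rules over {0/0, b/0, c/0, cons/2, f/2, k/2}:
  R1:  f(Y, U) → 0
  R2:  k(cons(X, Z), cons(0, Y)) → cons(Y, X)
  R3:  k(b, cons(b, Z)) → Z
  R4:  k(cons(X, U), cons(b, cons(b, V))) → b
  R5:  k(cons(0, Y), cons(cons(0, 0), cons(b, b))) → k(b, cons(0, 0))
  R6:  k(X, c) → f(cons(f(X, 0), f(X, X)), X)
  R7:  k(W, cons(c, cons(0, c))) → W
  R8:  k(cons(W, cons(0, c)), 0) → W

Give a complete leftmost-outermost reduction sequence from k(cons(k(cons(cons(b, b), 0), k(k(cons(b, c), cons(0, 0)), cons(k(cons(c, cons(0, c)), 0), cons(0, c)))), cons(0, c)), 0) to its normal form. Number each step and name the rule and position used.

cons(b, cons(b, b))

1. k(cons(k(cons(cons(b, b), 0), k(k(cons(b, c), cons(0, 0)), cons(k(cons(c, cons(0, c)), 0), cons(0, c)))), cons(0, c)), 0)  →  k(cons(cons(b, b), 0), k(k(cons(b, c), cons(0, 0)), cons(k(cons(c, cons(0, c)), 0), cons(0, c))))   [R8 at ε]
2. k(cons(cons(b, b), 0), k(k(cons(b, c), cons(0, 0)), cons(k(cons(c, cons(0, c)), 0), cons(0, c))))  →  k(cons(cons(b, b), 0), k(cons(0, b), cons(k(cons(c, cons(0, c)), 0), cons(0, c))))   [R2 at 2.1]
3. k(cons(cons(b, b), 0), k(cons(0, b), cons(k(cons(c, cons(0, c)), 0), cons(0, c))))  →  k(cons(cons(b, b), 0), k(cons(0, b), cons(c, cons(0, c))))   [R8 at 2.2.1]
4. k(cons(cons(b, b), 0), k(cons(0, b), cons(c, cons(0, c))))  →  k(cons(cons(b, b), 0), cons(0, b))   [R7 at 2]
5. k(cons(cons(b, b), 0), cons(0, b))  →  cons(b, cons(b, b))   [R2 at ε]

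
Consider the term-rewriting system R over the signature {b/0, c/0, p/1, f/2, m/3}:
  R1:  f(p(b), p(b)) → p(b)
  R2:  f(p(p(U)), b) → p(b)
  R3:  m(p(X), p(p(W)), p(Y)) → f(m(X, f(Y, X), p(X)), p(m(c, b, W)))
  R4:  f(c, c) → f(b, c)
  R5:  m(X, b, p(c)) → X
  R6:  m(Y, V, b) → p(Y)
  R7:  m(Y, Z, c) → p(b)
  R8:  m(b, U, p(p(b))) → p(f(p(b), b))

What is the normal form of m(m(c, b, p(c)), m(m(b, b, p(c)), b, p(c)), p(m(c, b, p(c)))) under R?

1. m(m(c, b, p(c)), m(m(b, b, p(c)), b, p(c)), p(m(c, b, p(c))))  →  m(c, m(m(b, b, p(c)), b, p(c)), p(m(c, b, p(c))))   [R5 at 1]
2. m(c, m(m(b, b, p(c)), b, p(c)), p(m(c, b, p(c))))  →  m(c, m(b, b, p(c)), p(m(c, b, p(c))))   [R5 at 2]
3. m(c, m(b, b, p(c)), p(m(c, b, p(c))))  →  m(c, b, p(m(c, b, p(c))))   [R5 at 2]
4. m(c, b, p(m(c, b, p(c))))  →  m(c, b, p(c))   [R5 at 3.1]
5. m(c, b, p(c))  →  c   [R5 at ε]

c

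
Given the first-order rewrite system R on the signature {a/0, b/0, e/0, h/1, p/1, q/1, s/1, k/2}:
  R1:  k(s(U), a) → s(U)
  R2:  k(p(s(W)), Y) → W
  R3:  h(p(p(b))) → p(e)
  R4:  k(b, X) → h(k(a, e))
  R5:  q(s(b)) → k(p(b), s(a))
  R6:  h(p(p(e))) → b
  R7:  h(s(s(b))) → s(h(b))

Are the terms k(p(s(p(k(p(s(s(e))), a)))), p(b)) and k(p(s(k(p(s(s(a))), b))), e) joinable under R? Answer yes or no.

no — NF(t₁) = p(s(e)), NF(t₂) = s(a)

Reduce t₁ = k(p(s(p(k(p(s(s(e))), a)))), p(b)):
1. k(p(s(p(k(p(s(s(e))), a)))), p(b))  →  p(k(p(s(s(e))), a))   [R2 at ε]
2. p(k(p(s(s(e))), a))  →  p(s(e))   [R2 at 1]

Reduce t₂ = k(p(s(k(p(s(s(a))), b))), e):
1. k(p(s(k(p(s(s(a))), b))), e)  →  k(p(s(s(a))), b)   [R2 at ε]
2. k(p(s(s(a))), b)  →  s(a)   [R2 at ε]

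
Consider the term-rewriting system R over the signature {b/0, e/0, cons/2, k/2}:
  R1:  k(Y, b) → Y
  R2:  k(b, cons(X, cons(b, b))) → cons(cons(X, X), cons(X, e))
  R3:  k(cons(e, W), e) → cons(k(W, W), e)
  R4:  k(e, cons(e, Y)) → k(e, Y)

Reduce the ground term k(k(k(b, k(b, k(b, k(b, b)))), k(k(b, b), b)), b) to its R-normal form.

1. k(k(k(b, k(b, k(b, k(b, b)))), k(k(b, b), b)), b)  →  k(k(b, k(b, k(b, k(b, b)))), k(k(b, b), b))   [R1 at ε]
2. k(k(b, k(b, k(b, k(b, b)))), k(k(b, b), b))  →  k(k(b, k(b, k(b, b))), k(k(b, b), b))   [R1 at 1.2.2.2]
3. k(k(b, k(b, k(b, b))), k(k(b, b), b))  →  k(k(b, k(b, b)), k(k(b, b), b))   [R1 at 1.2.2]
4. k(k(b, k(b, b)), k(k(b, b), b))  →  k(k(b, b), k(k(b, b), b))   [R1 at 1.2]
5. k(k(b, b), k(k(b, b), b))  →  k(b, k(k(b, b), b))   [R1 at 1]
6. k(b, k(k(b, b), b))  →  k(b, k(b, b))   [R1 at 2]
7. k(b, k(b, b))  →  k(b, b)   [R1 at 2]
8. k(b, b)  →  b   [R1 at ε]

b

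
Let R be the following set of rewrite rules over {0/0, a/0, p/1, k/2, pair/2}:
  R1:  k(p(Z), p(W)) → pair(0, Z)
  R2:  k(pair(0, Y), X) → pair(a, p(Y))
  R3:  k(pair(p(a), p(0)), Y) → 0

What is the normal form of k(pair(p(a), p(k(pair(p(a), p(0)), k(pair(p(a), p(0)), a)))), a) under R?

0

1. k(pair(p(a), p(k(pair(p(a), p(0)), k(pair(p(a), p(0)), a)))), a)  →  k(pair(p(a), p(0)), a)   [R3 at 1.2.1]
2. k(pair(p(a), p(0)), a)  →  0   [R3 at ε]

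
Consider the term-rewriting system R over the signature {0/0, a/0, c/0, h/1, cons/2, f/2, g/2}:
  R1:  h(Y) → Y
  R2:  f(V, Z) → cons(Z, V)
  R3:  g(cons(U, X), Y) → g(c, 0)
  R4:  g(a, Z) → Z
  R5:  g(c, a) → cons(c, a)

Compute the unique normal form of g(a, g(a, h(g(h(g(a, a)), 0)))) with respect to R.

0

1. g(a, g(a, h(g(h(g(a, a)), 0))))  →  g(a, h(g(h(g(a, a)), 0)))   [R4 at ε]
2. g(a, h(g(h(g(a, a)), 0)))  →  h(g(h(g(a, a)), 0))   [R4 at ε]
3. h(g(h(g(a, a)), 0))  →  g(h(g(a, a)), 0)   [R1 at ε]
4. g(h(g(a, a)), 0)  →  g(g(a, a), 0)   [R1 at 1]
5. g(g(a, a), 0)  →  g(a, 0)   [R4 at 1]
6. g(a, 0)  →  0   [R4 at ε]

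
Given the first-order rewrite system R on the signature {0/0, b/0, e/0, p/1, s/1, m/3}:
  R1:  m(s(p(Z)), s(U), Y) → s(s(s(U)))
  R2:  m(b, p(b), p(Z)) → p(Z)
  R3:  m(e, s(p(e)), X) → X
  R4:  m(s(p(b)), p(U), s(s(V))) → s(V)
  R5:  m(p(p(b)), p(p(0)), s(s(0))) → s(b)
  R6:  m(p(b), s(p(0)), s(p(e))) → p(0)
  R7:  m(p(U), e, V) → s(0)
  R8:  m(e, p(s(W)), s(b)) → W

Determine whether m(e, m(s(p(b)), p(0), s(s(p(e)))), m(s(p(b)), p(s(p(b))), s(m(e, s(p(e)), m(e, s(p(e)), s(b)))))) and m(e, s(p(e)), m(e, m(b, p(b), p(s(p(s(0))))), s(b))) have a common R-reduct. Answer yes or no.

Reduce t₁ = m(e, m(s(p(b)), p(0), s(s(p(e)))), m(s(p(b)), p(s(p(b))), s(m(e, s(p(e)), m(e, s(p(e)), s(b)))))):
1. m(e, m(s(p(b)), p(0), s(s(p(e)))), m(s(p(b)), p(s(p(b))), s(m(e, s(p(e)), m(e, s(p(e)), s(b))))))  →  m(e, s(p(e)), m(s(p(b)), p(s(p(b))), s(m(e, s(p(e)), m(e, s(p(e)), s(b))))))   [R4 at 2]
2. m(e, s(p(e)), m(s(p(b)), p(s(p(b))), s(m(e, s(p(e)), m(e, s(p(e)), s(b))))))  →  m(s(p(b)), p(s(p(b))), s(m(e, s(p(e)), m(e, s(p(e)), s(b)))))   [R3 at ε]
3. m(s(p(b)), p(s(p(b))), s(m(e, s(p(e)), m(e, s(p(e)), s(b)))))  →  m(s(p(b)), p(s(p(b))), s(m(e, s(p(e)), s(b))))   [R3 at 3.1]
4. m(s(p(b)), p(s(p(b))), s(m(e, s(p(e)), s(b))))  →  m(s(p(b)), p(s(p(b))), s(s(b)))   [R3 at 3.1]
5. m(s(p(b)), p(s(p(b))), s(s(b)))  →  s(b)   [R4 at ε]

Reduce t₂ = m(e, s(p(e)), m(e, m(b, p(b), p(s(p(s(0))))), s(b))):
1. m(e, s(p(e)), m(e, m(b, p(b), p(s(p(s(0))))), s(b)))  →  m(e, m(b, p(b), p(s(p(s(0))))), s(b))   [R3 at ε]
2. m(e, m(b, p(b), p(s(p(s(0))))), s(b))  →  m(e, p(s(p(s(0)))), s(b))   [R2 at 2]
3. m(e, p(s(p(s(0)))), s(b))  →  p(s(0))   [R8 at ε]

no — NF(t₁) = s(b), NF(t₂) = p(s(0))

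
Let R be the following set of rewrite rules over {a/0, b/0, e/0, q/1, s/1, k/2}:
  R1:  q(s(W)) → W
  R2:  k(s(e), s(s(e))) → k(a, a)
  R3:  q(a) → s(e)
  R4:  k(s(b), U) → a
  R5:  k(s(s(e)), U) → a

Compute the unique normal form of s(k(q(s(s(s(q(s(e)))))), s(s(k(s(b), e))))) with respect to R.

s(a)

1. s(k(q(s(s(s(q(s(e)))))), s(s(k(s(b), e)))))  →  s(k(s(s(q(s(e)))), s(s(k(s(b), e)))))   [R1 at 1.1]
2. s(k(s(s(q(s(e)))), s(s(k(s(b), e)))))  →  s(k(s(s(e)), s(s(k(s(b), e)))))   [R1 at 1.1.1.1]
3. s(k(s(s(e)), s(s(k(s(b), e)))))  →  s(a)   [R5 at 1]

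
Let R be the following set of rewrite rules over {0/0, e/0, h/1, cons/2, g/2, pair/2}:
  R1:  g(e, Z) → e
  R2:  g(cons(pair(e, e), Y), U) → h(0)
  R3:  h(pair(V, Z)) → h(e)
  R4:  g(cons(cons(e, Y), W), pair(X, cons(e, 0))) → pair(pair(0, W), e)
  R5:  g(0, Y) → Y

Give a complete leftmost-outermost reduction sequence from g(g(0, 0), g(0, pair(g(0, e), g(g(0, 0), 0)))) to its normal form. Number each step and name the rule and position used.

pair(e, 0)

1. g(g(0, 0), g(0, pair(g(0, e), g(g(0, 0), 0))))  →  g(0, g(0, pair(g(0, e), g(g(0, 0), 0))))   [R5 at 1]
2. g(0, g(0, pair(g(0, e), g(g(0, 0), 0))))  →  g(0, pair(g(0, e), g(g(0, 0), 0)))   [R5 at ε]
3. g(0, pair(g(0, e), g(g(0, 0), 0)))  →  pair(g(0, e), g(g(0, 0), 0))   [R5 at ε]
4. pair(g(0, e), g(g(0, 0), 0))  →  pair(e, g(g(0, 0), 0))   [R5 at 1]
5. pair(e, g(g(0, 0), 0))  →  pair(e, g(0, 0))   [R5 at 2.1]
6. pair(e, g(0, 0))  →  pair(e, 0)   [R5 at 2]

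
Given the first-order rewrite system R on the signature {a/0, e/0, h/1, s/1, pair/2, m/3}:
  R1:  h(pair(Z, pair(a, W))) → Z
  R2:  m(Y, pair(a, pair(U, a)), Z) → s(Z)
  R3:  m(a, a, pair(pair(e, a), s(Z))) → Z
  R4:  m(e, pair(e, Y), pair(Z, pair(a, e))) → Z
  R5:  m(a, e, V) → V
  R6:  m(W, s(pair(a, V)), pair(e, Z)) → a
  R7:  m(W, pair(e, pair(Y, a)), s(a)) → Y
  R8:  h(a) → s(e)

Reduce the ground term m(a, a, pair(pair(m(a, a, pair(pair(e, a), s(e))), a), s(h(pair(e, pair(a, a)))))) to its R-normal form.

e

1. m(a, a, pair(pair(m(a, a, pair(pair(e, a), s(e))), a), s(h(pair(e, pair(a, a))))))  →  m(a, a, pair(pair(e, a), s(h(pair(e, pair(a, a))))))   [R3 at 3.1.1]
2. m(a, a, pair(pair(e, a), s(h(pair(e, pair(a, a))))))  →  h(pair(e, pair(a, a)))   [R3 at ε]
3. h(pair(e, pair(a, a)))  →  e   [R1 at ε]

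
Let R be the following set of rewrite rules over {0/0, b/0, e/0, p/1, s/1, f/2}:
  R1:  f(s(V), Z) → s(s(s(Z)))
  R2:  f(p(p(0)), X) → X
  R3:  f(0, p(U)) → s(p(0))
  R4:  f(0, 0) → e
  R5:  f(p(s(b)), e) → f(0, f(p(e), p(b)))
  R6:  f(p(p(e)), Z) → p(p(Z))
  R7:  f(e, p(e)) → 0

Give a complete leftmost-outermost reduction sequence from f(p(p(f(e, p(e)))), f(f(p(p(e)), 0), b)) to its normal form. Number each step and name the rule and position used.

1. f(p(p(f(e, p(e)))), f(f(p(p(e)), 0), b))  →  f(p(p(0)), f(f(p(p(e)), 0), b))   [R7 at 1.1.1]
2. f(p(p(0)), f(f(p(p(e)), 0), b))  →  f(f(p(p(e)), 0), b)   [R2 at ε]
3. f(f(p(p(e)), 0), b)  →  f(p(p(0)), b)   [R6 at 1]
4. f(p(p(0)), b)  →  b   [R2 at ε]

b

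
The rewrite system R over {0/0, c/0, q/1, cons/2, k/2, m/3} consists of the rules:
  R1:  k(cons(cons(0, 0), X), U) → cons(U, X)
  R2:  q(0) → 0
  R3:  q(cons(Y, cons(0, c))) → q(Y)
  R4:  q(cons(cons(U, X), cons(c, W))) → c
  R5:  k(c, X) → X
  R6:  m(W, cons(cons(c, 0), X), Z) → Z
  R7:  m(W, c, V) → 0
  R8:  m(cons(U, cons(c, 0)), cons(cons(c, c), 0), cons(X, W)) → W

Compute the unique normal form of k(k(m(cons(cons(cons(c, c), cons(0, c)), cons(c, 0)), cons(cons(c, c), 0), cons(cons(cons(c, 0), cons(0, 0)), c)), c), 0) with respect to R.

0

1. k(k(m(cons(cons(cons(c, c), cons(0, c)), cons(c, 0)), cons(cons(c, c), 0), cons(cons(cons(c, 0), cons(0, 0)), c)), c), 0)  →  k(k(c, c), 0)   [R8 at 1.1]
2. k(k(c, c), 0)  →  k(c, 0)   [R5 at 1]
3. k(c, 0)  →  0   [R5 at ε]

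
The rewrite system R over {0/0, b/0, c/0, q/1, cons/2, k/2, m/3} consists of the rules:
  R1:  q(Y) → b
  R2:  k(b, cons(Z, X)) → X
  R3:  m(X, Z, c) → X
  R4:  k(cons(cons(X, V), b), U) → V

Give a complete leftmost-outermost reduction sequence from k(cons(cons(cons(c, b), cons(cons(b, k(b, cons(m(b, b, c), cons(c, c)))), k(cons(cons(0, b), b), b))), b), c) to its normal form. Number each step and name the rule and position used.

cons(cons(b, cons(c, c)), b)

1. k(cons(cons(cons(c, b), cons(cons(b, k(b, cons(m(b, b, c), cons(c, c)))), k(cons(cons(0, b), b), b))), b), c)  →  cons(cons(b, k(b, cons(m(b, b, c), cons(c, c)))), k(cons(cons(0, b), b), b))   [R4 at ε]
2. cons(cons(b, k(b, cons(m(b, b, c), cons(c, c)))), k(cons(cons(0, b), b), b))  →  cons(cons(b, cons(c, c)), k(cons(cons(0, b), b), b))   [R2 at 1.2]
3. cons(cons(b, cons(c, c)), k(cons(cons(0, b), b), b))  →  cons(cons(b, cons(c, c)), b)   [R4 at 2]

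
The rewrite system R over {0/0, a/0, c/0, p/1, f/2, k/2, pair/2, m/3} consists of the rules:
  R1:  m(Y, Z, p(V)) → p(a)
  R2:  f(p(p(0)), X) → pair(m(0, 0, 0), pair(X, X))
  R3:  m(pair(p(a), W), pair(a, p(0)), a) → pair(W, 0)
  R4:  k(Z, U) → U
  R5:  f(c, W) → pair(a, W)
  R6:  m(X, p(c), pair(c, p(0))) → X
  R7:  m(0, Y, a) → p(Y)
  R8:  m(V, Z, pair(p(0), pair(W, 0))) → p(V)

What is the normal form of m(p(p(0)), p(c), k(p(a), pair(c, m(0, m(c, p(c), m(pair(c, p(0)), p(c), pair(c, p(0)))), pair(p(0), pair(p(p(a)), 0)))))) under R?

1. m(p(p(0)), p(c), k(p(a), pair(c, m(0, m(c, p(c), m(pair(c, p(0)), p(c), pair(c, p(0)))), pair(p(0), pair(p(p(a)), 0))))))  →  m(p(p(0)), p(c), pair(c, m(0, m(c, p(c), m(pair(c, p(0)), p(c), pair(c, p(0)))), pair(p(0), pair(p(p(a)), 0)))))   [R4 at 3]
2. m(p(p(0)), p(c), pair(c, m(0, m(c, p(c), m(pair(c, p(0)), p(c), pair(c, p(0)))), pair(p(0), pair(p(p(a)), 0)))))  →  m(p(p(0)), p(c), pair(c, p(0)))   [R8 at 3.2]
3. m(p(p(0)), p(c), pair(c, p(0)))  →  p(p(0))   [R6 at ε]

p(p(0))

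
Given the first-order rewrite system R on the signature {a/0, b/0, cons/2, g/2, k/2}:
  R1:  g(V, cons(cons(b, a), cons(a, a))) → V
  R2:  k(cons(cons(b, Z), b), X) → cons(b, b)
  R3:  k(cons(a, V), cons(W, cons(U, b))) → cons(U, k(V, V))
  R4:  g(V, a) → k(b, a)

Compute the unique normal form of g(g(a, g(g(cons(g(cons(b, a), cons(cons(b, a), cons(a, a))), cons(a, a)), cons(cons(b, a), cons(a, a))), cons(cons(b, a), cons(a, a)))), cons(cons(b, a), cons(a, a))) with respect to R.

1. g(g(a, g(g(cons(g(cons(b, a), cons(cons(b, a), cons(a, a))), cons(a, a)), cons(cons(b, a), cons(a, a))), cons(cons(b, a), cons(a, a)))), cons(cons(b, a), cons(a, a)))  →  g(a, g(g(cons(g(cons(b, a), cons(cons(b, a), cons(a, a))), cons(a, a)), cons(cons(b, a), cons(a, a))), cons(cons(b, a), cons(a, a))))   [R1 at ε]
2. g(a, g(g(cons(g(cons(b, a), cons(cons(b, a), cons(a, a))), cons(a, a)), cons(cons(b, a), cons(a, a))), cons(cons(b, a), cons(a, a))))  →  g(a, g(cons(g(cons(b, a), cons(cons(b, a), cons(a, a))), cons(a, a)), cons(cons(b, a), cons(a, a))))   [R1 at 2]
3. g(a, g(cons(g(cons(b, a), cons(cons(b, a), cons(a, a))), cons(a, a)), cons(cons(b, a), cons(a, a))))  →  g(a, cons(g(cons(b, a), cons(cons(b, a), cons(a, a))), cons(a, a)))   [R1 at 2]
4. g(a, cons(g(cons(b, a), cons(cons(b, a), cons(a, a))), cons(a, a)))  →  g(a, cons(cons(b, a), cons(a, a)))   [R1 at 2.1]
5. g(a, cons(cons(b, a), cons(a, a)))  →  a   [R1 at ε]

a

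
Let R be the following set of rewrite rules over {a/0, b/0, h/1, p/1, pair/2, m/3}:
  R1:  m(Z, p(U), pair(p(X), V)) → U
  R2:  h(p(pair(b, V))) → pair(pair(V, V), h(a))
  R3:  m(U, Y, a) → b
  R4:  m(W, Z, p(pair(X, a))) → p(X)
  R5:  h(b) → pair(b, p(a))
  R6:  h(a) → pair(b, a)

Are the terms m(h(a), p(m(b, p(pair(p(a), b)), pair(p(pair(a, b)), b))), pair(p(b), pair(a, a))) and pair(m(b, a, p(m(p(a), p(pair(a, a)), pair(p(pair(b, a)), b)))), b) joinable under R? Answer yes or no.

Reduce t₁ = m(h(a), p(m(b, p(pair(p(a), b)), pair(p(pair(a, b)), b))), pair(p(b), pair(a, a))):
1. m(h(a), p(m(b, p(pair(p(a), b)), pair(p(pair(a, b)), b))), pair(p(b), pair(a, a)))  →  m(b, p(pair(p(a), b)), pair(p(pair(a, b)), b))   [R1 at ε]
2. m(b, p(pair(p(a), b)), pair(p(pair(a, b)), b))  →  pair(p(a), b)   [R1 at ε]

Reduce t₂ = pair(m(b, a, p(m(p(a), p(pair(a, a)), pair(p(pair(b, a)), b)))), b):
1. pair(m(b, a, p(m(p(a), p(pair(a, a)), pair(p(pair(b, a)), b)))), b)  →  pair(m(b, a, p(pair(a, a))), b)   [R1 at 1.3.1]
2. pair(m(b, a, p(pair(a, a))), b)  →  pair(p(a), b)   [R4 at 1]

yes — NF(t₁) = pair(p(a), b), NF(t₂) = pair(p(a), b)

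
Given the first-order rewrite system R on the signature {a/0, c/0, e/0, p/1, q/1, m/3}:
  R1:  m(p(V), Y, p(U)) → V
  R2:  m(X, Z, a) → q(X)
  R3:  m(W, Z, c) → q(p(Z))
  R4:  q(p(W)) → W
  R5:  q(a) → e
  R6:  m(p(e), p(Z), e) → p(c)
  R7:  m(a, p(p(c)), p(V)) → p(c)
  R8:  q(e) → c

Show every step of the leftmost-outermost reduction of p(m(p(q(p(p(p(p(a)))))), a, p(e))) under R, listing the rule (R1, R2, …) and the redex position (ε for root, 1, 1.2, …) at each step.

p(p(p(p(a))))

1. p(m(p(q(p(p(p(p(a)))))), a, p(e)))  →  p(q(p(p(p(p(a))))))   [R1 at 1]
2. p(q(p(p(p(p(a))))))  →  p(p(p(p(a))))   [R4 at 1]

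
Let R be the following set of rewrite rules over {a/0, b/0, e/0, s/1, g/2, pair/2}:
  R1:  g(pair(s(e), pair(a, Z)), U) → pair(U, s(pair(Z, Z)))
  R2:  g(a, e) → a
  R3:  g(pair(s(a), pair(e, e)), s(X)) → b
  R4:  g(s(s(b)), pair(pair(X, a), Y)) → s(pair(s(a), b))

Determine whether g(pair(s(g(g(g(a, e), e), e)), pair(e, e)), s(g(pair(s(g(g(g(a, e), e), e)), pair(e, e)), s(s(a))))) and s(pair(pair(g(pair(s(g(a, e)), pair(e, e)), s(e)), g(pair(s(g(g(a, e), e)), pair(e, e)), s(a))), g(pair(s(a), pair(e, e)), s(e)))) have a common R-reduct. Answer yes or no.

Reduce t₁ = g(pair(s(g(g(g(a, e), e), e)), pair(e, e)), s(g(pair(s(g(g(g(a, e), e), e)), pair(e, e)), s(s(a))))):
1. g(pair(s(g(g(g(a, e), e), e)), pair(e, e)), s(g(pair(s(g(g(g(a, e), e), e)), pair(e, e)), s(s(a)))))  →  g(pair(s(g(g(a, e), e)), pair(e, e)), s(g(pair(s(g(g(g(a, e), e), e)), pair(e, e)), s(s(a)))))   [R2 at 1.1.1.1.1]
2. g(pair(s(g(g(a, e), e)), pair(e, e)), s(g(pair(s(g(g(g(a, e), e), e)), pair(e, e)), s(s(a)))))  →  g(pair(s(g(a, e)), pair(e, e)), s(g(pair(s(g(g(g(a, e), e), e)), pair(e, e)), s(s(a)))))   [R2 at 1.1.1.1]
3. g(pair(s(g(a, e)), pair(e, e)), s(g(pair(s(g(g(g(a, e), e), e)), pair(e, e)), s(s(a)))))  →  g(pair(s(a), pair(e, e)), s(g(pair(s(g(g(g(a, e), e), e)), pair(e, e)), s(s(a)))))   [R2 at 1.1.1]
4. g(pair(s(a), pair(e, e)), s(g(pair(s(g(g(g(a, e), e), e)), pair(e, e)), s(s(a)))))  →  b   [R3 at ε]

Reduce t₂ = s(pair(pair(g(pair(s(g(a, e)), pair(e, e)), s(e)), g(pair(s(g(g(a, e), e)), pair(e, e)), s(a))), g(pair(s(a), pair(e, e)), s(e)))):
1. s(pair(pair(g(pair(s(g(a, e)), pair(e, e)), s(e)), g(pair(s(g(g(a, e), e)), pair(e, e)), s(a))), g(pair(s(a), pair(e, e)), s(e))))  →  s(pair(pair(g(pair(s(a), pair(e, e)), s(e)), g(pair(s(g(g(a, e), e)), pair(e, e)), s(a))), g(pair(s(a), pair(e, e)), s(e))))   [R2 at 1.1.1.1.1.1]
2. s(pair(pair(g(pair(s(a), pair(e, e)), s(e)), g(pair(s(g(g(a, e), e)), pair(e, e)), s(a))), g(pair(s(a), pair(e, e)), s(e))))  →  s(pair(pair(b, g(pair(s(g(g(a, e), e)), pair(e, e)), s(a))), g(pair(s(a), pair(e, e)), s(e))))   [R3 at 1.1.1]
3. s(pair(pair(b, g(pair(s(g(g(a, e), e)), pair(e, e)), s(a))), g(pair(s(a), pair(e, e)), s(e))))  →  s(pair(pair(b, g(pair(s(g(a, e)), pair(e, e)), s(a))), g(pair(s(a), pair(e, e)), s(e))))   [R2 at 1.1.2.1.1.1.1]
4. s(pair(pair(b, g(pair(s(g(a, e)), pair(e, e)), s(a))), g(pair(s(a), pair(e, e)), s(e))))  →  s(pair(pair(b, g(pair(s(a), pair(e, e)), s(a))), g(pair(s(a), pair(e, e)), s(e))))   [R2 at 1.1.2.1.1.1]
5. s(pair(pair(b, g(pair(s(a), pair(e, e)), s(a))), g(pair(s(a), pair(e, e)), s(e))))  →  s(pair(pair(b, b), g(pair(s(a), pair(e, e)), s(e))))   [R3 at 1.1.2]
6. s(pair(pair(b, b), g(pair(s(a), pair(e, e)), s(e))))  →  s(pair(pair(b, b), b))   [R3 at 1.2]

no — NF(t₁) = b, NF(t₂) = s(pair(pair(b, b), b))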